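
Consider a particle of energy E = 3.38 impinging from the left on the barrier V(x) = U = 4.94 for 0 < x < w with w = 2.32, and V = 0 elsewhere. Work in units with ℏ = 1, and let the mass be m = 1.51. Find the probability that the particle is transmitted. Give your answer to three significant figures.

Since E < U the interior solution is evanescent with decay constant κ = √(2m(U − E))/ℏ = 2.171.
κw = 5.036, sinh(κw) = 76.89.
The exact tunnelling result is T⁻¹ = 1 + U² sinh²(κw) / [4E(U − E)] = 6842, so T = 0.000146.

T = 0.000146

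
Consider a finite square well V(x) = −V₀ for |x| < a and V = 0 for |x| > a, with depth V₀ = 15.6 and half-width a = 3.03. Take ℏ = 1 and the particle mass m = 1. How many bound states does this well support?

The dimensionless depth is z₀ = a√(2mV₀)/ℏ = 3.03 × √(31.20) = 16.92.
The even/odd transcendental equations gain one root per π/2 in z₀, giving N = 1 + ⌊2z₀/π⌋ = 1 + ⌊10.77⌋ = 11.

N = 11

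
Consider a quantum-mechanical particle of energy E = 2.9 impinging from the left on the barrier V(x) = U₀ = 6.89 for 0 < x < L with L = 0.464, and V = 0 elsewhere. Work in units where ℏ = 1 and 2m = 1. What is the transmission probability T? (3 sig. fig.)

T = 0.462

Since E < U₀ the interior solution is evanescent with decay constant κ = √(2m(U₀ − E))/ℏ = 1.997.
κL = 0.9268, sinh(κL) = 1.065.
Matching ψ, ψ′ at both faces gives T = [1 + U₀² sinh²(κL) / (4E(U₀ − E))]⁻¹ = 1/2.164 = 0.462.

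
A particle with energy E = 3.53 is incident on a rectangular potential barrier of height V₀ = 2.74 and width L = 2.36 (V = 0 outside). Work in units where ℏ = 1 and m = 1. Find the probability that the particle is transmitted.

E > V₀: inside the barrier k₂ = √(2m(E − V₀))/ℏ = 1.257, k₂L = 2.966.
T = [1 + V₀² sin²(k₂L) / (4E(E − V₀))]⁻¹ = 1/1.020 = 0.980.

T = 0.980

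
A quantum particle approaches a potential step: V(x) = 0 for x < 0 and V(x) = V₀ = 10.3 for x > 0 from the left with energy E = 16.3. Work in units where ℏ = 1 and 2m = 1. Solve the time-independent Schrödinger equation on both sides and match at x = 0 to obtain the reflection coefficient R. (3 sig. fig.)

R = 0.0599

The wavenumbers are k₁ = √(2mE)/ℏ = 4.037 on the left and k₂ = √(2m(E − V₀))/ℏ = 2.449 on the right.
Continuity of ψ and ψ′ at the step yields the reflection amplitude r = (k₁ − k₂)/(k₁ + k₂) = 0.2448; thus R = |r|² = 0.05992, T = 0.9401.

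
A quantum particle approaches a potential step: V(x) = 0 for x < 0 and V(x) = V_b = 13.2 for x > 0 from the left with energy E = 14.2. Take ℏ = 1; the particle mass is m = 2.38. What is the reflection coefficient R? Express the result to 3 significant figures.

On each side the TISE gives plane waves with k = √(2m(E − V))/ℏ: k₁ = √(2·2.38·14.2) = 8.221, k₂ = √(2·2.38·1) = 2.182.
Continuity of ψ and ψ′ at the step yields the reflection amplitude r = (k₁ − k₂)/(k₁ + k₂) = 0.5806; thus R = |r|² = 0.3371, T = 0.6629.

R = 0.337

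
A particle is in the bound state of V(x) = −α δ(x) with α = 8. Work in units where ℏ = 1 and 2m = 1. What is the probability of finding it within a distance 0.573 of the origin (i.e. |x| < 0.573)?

The normalised bound state is ψ = √κ e^{−κ|x|} with κ = mα/ℏ² = 4.000.
P(|x| < d) = ∫_{−d}^{d} κ e^{−2κ|x|} dx = 1 − e^{−2κd} = 1 − e^{−4.584} = 0.9898.

P = 0.990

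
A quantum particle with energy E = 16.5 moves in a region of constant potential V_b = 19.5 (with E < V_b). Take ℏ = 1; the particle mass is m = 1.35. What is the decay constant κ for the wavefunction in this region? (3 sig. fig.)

Since E < V_b the TISE in this region is ψ'' = κ²ψ with κ = √(2m(V_b − E))/ℏ.
κ = √(2 × 1.35 × 3) = 2.846.

κ = 2.85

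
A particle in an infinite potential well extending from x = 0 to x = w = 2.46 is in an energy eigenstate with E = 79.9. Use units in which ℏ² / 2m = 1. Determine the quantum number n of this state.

n = 7

From E_n = n²π²ℏ²/(2mw²) invert to n = √(2mw²E)/(πℏ).
n = (2.46/π) × √(2 × 0.5 × 79.9) = 6.999 → n = 7.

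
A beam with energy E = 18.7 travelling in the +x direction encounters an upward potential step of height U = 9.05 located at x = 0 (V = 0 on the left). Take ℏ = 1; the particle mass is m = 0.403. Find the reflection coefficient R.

R = 0.0269

On each side the TISE gives plane waves with k = √(2m(E − V))/ℏ: k₁ = √(2·0.403·18.7) = 3.882, k₂ = √(2·0.403·9.65) = 2.789.
Continuity of ψ and ψ′ at the step yields the reflection amplitude r = (k₁ − k₂)/(k₁ + k₂) = 0.1639; thus R = |r|² = 0.02686, T = 0.9731.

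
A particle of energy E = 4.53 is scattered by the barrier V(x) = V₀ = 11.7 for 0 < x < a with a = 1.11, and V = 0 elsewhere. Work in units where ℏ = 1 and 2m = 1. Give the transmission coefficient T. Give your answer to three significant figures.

Since E < V₀ the interior solution is evanescent with decay constant κ = √(2m(V₀ − E))/ℏ = 2.678.
κa = 2.972, sinh(κa) = 9.742.
Matching ψ, ψ′ at both faces gives T = [1 + V₀² sinh²(κa) / (4E(V₀ − E))]⁻¹ = 1/101.0 = 0.00990.

T = 0.00990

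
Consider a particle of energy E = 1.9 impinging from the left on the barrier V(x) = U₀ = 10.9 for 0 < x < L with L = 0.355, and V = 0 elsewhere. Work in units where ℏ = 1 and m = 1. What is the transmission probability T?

T = 0.111

E < U₀: inside the barrier ψ ∝ e^{±κx} with κ = √(2m(U₀ − E))/ℏ = 4.243.
κL = 1.506, sinh(κL) = 2.144.
Matching ψ, ψ′ at both faces gives T = [1 + U₀² sinh²(κL) / (4E(U₀ − E))]⁻¹ = 1/8.983 = 0.111.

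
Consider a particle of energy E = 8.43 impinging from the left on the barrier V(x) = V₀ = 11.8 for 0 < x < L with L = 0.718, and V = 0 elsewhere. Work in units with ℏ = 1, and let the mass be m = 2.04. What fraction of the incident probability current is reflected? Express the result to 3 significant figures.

R = 0.984

E < V₀: inside the barrier ψ ∝ e^{±κx} with κ = √(2m(V₀ − E))/ℏ = 3.708.
κL = 2.662, sinh(κL) = 7.130.
The exact tunnelling result is T⁻¹ = 1 + V₀² sinh²(κL) / [4E(V₀ − E)] = 63.30, so T = 0.0158.
R = 1 − T = 0.984.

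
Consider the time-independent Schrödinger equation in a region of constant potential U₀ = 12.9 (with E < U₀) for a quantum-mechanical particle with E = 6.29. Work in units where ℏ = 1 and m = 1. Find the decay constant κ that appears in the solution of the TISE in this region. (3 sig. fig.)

κ = 3.64

Since E < U₀ the TISE in this region is ψ'' = κ²ψ with κ = √(2m(U₀ − E))/ℏ.
κ = √(2 × 1 × 6.61) = 3.636.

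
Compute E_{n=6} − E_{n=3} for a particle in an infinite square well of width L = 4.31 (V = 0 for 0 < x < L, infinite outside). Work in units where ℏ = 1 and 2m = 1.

ΔE = 14.3

E_n = n²π²ℏ²/(2mL²), so ΔE = (6² − 3²) π²ℏ²/(2mL²).
ΔE = 27 × π² / (2 × 0.5 × 4.31²) = 14.35.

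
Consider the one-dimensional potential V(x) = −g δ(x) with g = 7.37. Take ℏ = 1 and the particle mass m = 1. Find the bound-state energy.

E = -27.2

The bound state is ψ(x) = √κ e^{−κ|x|}. The derivative jump ψ'(0⁺) − ψ'(0⁻) = −(2mg/ℏ²)ψ(0) fixes κ = mg/ℏ² = 7.370.
Then E = −ℏ²κ²/(2m) = −mg²/(2ℏ²) = -27.16.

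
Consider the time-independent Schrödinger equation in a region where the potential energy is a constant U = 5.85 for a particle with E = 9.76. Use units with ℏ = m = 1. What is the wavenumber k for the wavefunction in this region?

k = 2.80

With E > U the solution is oscillatory, ψ ∝ e^{±ikx} with k = √(2m(E − U))/ℏ.
k = √(2 × 1 × 3.91) = 2.796.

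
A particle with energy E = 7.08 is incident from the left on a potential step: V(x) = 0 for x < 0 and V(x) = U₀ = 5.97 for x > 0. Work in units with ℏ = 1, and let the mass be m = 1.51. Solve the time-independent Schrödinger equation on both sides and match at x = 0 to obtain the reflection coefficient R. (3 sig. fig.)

R = 0.187

The wavenumbers are k₁ = √(2mE)/ℏ = 4.624 on the left and k₂ = √(2m(E − U₀))/ℏ = 1.831 on the right.
Matching ψ and ψ′ at x = 0 gives r = (k₁ − k₂)/(k₁ + k₂), so R = r² = 0.1872 and T = 1 − R = 0.8128.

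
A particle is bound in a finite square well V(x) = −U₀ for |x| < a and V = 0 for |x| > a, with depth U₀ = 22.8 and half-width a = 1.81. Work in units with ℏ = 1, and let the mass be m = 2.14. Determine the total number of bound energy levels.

N = 12

The dimensionless depth is z₀ = a√(2mU₀)/ℏ = 1.81 × √(97.58) = 17.88.
The even/odd transcendental equations gain one root per π/2 in z₀, giving N = 1 + ⌊2z₀/π⌋ = 1 + ⌊11.38⌋ = 12.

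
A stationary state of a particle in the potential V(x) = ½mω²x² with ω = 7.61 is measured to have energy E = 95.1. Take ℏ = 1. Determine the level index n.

n = 12

Invert E_n = (n + ½)ℏω: n = E/ℏω − ½ = 11.997, so n = 12.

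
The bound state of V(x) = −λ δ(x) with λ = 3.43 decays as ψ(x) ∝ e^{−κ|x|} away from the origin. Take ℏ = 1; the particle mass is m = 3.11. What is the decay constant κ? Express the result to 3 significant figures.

Integrate −(ℏ²/2m)ψ'' − λδ(x)ψ = Eψ from −ε to +ε: the ψ'' term gives ψ'(0⁺) − ψ'(0⁻) and the δ term gives −(2mλ/ℏ²)ψ(0).
With ψ ∝ e^{−κ|x|} this yields −2κ = −2mλ/ℏ², so κ = mλ/ℏ² = 10.67.

κ = 10.7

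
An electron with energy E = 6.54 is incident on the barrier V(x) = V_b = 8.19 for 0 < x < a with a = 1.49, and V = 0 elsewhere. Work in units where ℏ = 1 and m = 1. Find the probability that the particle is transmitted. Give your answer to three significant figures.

E < V_b: inside the barrier ψ ∝ e^{±κx} with κ = √(2m(V_b − E))/ℏ = 1.817.
κa = 2.707, sinh(κa) = 7.457.
Matching ψ, ψ′ at both faces gives T = [1 + V_b² sinh²(κa) / (4E(V_b − E))]⁻¹ = 1/87.40 = 0.0114.

T = 0.0114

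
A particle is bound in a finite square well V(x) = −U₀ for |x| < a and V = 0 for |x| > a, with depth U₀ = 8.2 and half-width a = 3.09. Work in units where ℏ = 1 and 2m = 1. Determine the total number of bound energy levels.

N = 6

The dimensionless depth is z₀ = a√(2mU₀)/ℏ = 3.09 × √(8.200) = 8.848.
The even/odd transcendental equations gain one root per π/2 in z₀, giving N = 1 + ⌊2z₀/π⌋ = 1 + ⌊5.633⌋ = 6.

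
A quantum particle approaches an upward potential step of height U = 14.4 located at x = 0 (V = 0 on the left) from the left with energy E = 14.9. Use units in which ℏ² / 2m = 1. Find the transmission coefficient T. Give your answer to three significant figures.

On each side the TISE gives plane waves with k = √(2m(E − V))/ℏ: k₁ = √(2·½·14.9) = 3.860, k₂ = √(2·½·0.5) = 0.7071.
Matching ψ and ψ′ at x = 0 gives r = (k₁ − k₂)/(k₁ + k₂), so R = r² = 0.4766 and T = 1 − R = 0.5234.

T = 0.523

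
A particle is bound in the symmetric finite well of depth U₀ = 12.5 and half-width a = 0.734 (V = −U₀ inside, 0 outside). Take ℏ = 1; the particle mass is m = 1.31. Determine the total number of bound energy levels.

N = 3

Define the well-strength parameter z₀ = (a/ℏ)√(2mU₀) = 0.734 × √(2·1.31·12.5) = 4.201.
The even/odd transcendental equations gain one root per π/2 in z₀, giving N = 1 + ⌊2z₀/π⌋ = 1 + ⌊2.674⌋ = 3.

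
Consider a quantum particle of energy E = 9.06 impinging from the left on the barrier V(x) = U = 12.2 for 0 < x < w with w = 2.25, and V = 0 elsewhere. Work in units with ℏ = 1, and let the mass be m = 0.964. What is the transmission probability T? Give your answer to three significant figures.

T = 0.0000475

Since E < U the interior solution is evanescent with decay constant κ = √(2m(U − E))/ℏ = 2.460.
κw = 5.536, sinh(κw) = 126.8.
The exact tunnelling result is T⁻¹ = 1 + U² sinh²(κw) / [4E(U − E)] = 21040, so T = 0.0000475.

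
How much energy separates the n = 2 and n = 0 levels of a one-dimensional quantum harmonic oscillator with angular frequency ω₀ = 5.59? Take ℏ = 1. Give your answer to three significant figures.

E_n = ℏω₀(n + ½), so ΔE = (2 − 0) ℏω₀ = 2 × 5.59 = 11.18.

ΔE = 11.2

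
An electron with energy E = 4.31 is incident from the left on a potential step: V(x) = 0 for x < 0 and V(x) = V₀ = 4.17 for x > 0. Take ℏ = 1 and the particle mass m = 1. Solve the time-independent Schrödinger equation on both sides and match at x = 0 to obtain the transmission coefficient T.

T = 0.518

On each side the TISE gives plane waves with k = √(2m(E − V))/ℏ: k₁ = √(2·1·4.31) = 2.936, k₂ = √(2·1·0.14) = 0.5292.
Matching ψ and ψ′ at x = 0 gives r = (k₁ − k₂)/(k₁ + k₂), so R = r² = 0.4824 and T = 1 − R = 0.5176.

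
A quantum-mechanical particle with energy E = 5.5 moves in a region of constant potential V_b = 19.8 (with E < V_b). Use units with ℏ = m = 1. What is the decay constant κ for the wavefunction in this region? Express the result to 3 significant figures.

Since E < V_b the TISE in this region is ψ'' = κ²ψ with κ = √(2m(V_b − E))/ℏ.
κ = √(2 × 1 × 14.3) = 5.348.

κ = 5.35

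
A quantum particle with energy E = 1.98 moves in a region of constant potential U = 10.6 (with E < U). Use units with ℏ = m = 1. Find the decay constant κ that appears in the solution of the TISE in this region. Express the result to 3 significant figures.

κ = 4.15

Since E < U the TISE in this region is ψ'' = κ²ψ with κ = √(2m(U − E))/ℏ.
κ = √(2 × 1 × 8.62) = 4.152.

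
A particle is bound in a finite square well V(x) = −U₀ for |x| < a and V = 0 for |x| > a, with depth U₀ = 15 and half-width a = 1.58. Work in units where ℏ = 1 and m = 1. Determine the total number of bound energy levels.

The dimensionless depth is z₀ = a√(2mU₀)/ℏ = 1.58 × √(30.00) = 8.654.
A new bound state (alternating even/odd) appears each time z₀ passes a multiple of π/2, so N = ⌊2z₀/π⌋ + 1 = ⌊5.509⌋ + 1 = 6.

N = 6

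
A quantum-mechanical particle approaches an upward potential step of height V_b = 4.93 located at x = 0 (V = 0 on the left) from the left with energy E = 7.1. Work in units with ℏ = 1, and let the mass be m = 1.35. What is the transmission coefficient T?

T = 0.917

On each side the TISE gives plane waves with k = √(2m(E − V))/ℏ: k₁ = √(2·1.35·7.1) = 4.378, k₂ = √(2·1.35·2.17) = 2.421.
Matching ψ and ψ′ at x = 0 gives r = (k₁ − k₂)/(k₁ + k₂), so R = r² = 0.08292 and T = 1 − R = 0.9171.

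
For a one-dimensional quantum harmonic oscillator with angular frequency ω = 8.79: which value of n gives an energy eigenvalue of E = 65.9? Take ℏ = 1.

Invert E_n = (n + ½)ℏω: n = E/ℏω − ½ = 6.997, so n = 7.

n = 7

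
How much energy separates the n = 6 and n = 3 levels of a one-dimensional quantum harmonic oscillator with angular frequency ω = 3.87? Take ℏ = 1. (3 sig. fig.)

E_n = ℏω(n + ½), so ΔE = (6 − 3) ℏω = 3 × 3.87 = 11.61.

ΔE = 11.6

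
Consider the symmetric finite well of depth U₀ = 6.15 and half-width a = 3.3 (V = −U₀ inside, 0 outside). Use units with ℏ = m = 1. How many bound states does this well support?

N = 8

The dimensionless depth is z₀ = a√(2mU₀)/ℏ = 3.3 × √(12.30) = 11.57.
A new bound state (alternating even/odd) appears each time z₀ passes a multiple of π/2, so N = ⌊2z₀/π⌋ + 1 = ⌊7.368⌋ + 1 = 8.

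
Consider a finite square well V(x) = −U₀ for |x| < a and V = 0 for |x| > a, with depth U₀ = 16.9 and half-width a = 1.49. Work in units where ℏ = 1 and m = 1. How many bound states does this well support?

N = 6

Define the well-strength parameter z₀ = (a/ℏ)√(2mU₀) = 1.49 × √(2·1·16.9) = 8.663.
A new bound state (alternating even/odd) appears each time z₀ passes a multiple of π/2, so N = ⌊2z₀/π⌋ + 1 = ⌊5.515⌋ + 1 = 6.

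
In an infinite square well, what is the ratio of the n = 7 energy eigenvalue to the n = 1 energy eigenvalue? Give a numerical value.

49

Since E_n ∝ n², the ratio is (7/1)² = 49.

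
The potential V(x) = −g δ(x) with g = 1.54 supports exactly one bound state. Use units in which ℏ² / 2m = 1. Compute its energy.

E = -0.593

The bound state is ψ(x) = √κ e^{−κ|x|}. The derivative jump ψ'(0⁺) − ψ'(0⁻) = −(2mg/ℏ²)ψ(0) fixes κ = mg/ℏ² = 0.7700.
Then E = −ℏ²κ²/(2m) = −mg²/(2ℏ²) = -0.5929.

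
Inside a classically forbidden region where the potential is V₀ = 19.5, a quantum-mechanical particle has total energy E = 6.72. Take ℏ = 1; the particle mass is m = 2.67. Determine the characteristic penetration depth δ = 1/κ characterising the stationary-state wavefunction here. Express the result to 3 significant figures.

δ = 0.121

Since E < V₀ the TISE in this region is ψ'' = κ²ψ with κ = √(2m(V₀ − E))/ℏ.
κ = √(2 × 2.67 × 12.78) = 8.261. The penetration depth is δ = 1/κ = 0.121.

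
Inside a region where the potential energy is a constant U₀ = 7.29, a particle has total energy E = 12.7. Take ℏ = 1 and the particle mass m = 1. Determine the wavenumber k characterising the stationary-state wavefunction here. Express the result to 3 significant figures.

k = 3.29

With E > U₀ the solution is oscillatory, ψ ∝ e^{±ikx} with k = √(2m(E − U₀))/ℏ.
k = √(2 × 1 × 5.41) = 3.289.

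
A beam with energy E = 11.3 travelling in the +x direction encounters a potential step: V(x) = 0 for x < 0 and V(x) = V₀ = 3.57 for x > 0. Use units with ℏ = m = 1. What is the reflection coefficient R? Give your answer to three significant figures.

The wavenumbers are k₁ = √(2mE)/ℏ = 4.754 on the left and k₂ = √(2m(E − V₀))/ℏ = 3.932 on the right.
Matching ψ and ψ′ at x = 0 gives r = (k₁ − k₂)/(k₁ + k₂), so R = r² = 0.008957 and T = 1 − R = 0.9910.

R = 0.00896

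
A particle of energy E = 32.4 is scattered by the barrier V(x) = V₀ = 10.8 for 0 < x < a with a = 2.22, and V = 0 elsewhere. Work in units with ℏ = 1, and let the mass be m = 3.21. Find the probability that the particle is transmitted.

T = 0.971

Above the barrier the interior wavenumber is k₂ = √(2m(E − V₀))/ℏ = 11.78, giving phase k₂a = 26.14.
Matching at both interfaces gives T⁻¹ = 1 + V₀² sin²(k₂a) / [4E(E − V₀)] = 1.030, hence T = 0.971.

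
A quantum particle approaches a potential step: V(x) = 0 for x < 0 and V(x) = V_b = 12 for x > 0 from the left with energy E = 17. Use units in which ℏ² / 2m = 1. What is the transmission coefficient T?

T = 0.912

The wavenumbers are k₁ = √(2mE)/ℏ = 4.123 on the left and k₂ = √(2m(E − V_b))/ℏ = 2.236 on the right.
Matching ψ and ψ′ at x = 0 gives r = (k₁ − k₂)/(k₁ + k₂), so R = r² = 0.08806 and T = 1 − R = 0.9119.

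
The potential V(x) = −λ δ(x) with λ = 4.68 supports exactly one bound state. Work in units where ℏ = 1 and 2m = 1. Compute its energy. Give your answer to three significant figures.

E = -5.48

The bound state is ψ(x) = √κ e^{−κ|x|}. The derivative jump ψ'(0⁺) − ψ'(0⁻) = −(2mλ/ℏ²)ψ(0) fixes κ = mλ/ℏ² = 2.340.
Then E = −ℏ²κ²/(2m) = −mλ²/(2ℏ²) = -5.476.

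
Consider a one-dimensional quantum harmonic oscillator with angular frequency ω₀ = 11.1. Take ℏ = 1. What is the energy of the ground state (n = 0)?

Using E_n = (n + ½)ℏω₀: E_0 = 0.5 × 11.1 = 5.550.

E = 5.55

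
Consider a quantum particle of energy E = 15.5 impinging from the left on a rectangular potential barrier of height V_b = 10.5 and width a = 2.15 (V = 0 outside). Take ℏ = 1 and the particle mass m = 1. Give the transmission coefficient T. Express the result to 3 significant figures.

T = 0.920

Above the barrier the interior wavenumber is k₂ = √(2m(E − V_b))/ℏ = 3.162, giving phase k₂a = 6.799.
T = [1 + V_b² sin²(k₂a) / (4E(E − V_b))]⁻¹ = 1/1.086 = 0.920.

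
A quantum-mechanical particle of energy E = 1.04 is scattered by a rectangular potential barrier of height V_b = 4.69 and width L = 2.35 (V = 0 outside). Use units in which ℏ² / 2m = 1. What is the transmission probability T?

T = 0.000348

E < V_b: inside the barrier ψ ∝ e^{±κx} with κ = √(2m(V_b − E))/ℏ = 1.910.
κL = 4.490, sinh(κL) = 44.54.
The exact tunnelling result is T⁻¹ = 1 + V_b² sinh²(κL) / [4E(V_b − E)] = 2875, so T = 0.000348.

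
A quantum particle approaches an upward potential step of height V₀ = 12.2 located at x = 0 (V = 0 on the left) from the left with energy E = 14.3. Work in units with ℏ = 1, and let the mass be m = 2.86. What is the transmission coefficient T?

T = 0.801

The wavenumbers are k₁ = √(2mE)/ℏ = 9.044 on the left and k₂ = √(2m(E − V₀))/ℏ = 3.466 on the right.
Continuity of ψ and ψ′ at the step yields the reflection amplitude r = (k₁ − k₂)/(k₁ + k₂) = 0.4459; thus R = |r|² = 0.1988, T = 0.8012.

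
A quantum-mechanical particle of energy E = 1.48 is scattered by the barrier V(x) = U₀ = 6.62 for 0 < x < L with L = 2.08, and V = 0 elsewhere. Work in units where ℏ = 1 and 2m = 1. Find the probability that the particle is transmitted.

Since E < U₀ the interior solution is evanescent with decay constant κ = √(2m(U₀ − E))/ℏ = 2.267.
κL = 4.716, sinh(κL) = 55.84.
The exact tunnelling result is T⁻¹ = 1 + U₀² sinh²(κL) / [4E(U₀ − E)] = 4491, so T = 0.000223.

T = 0.000223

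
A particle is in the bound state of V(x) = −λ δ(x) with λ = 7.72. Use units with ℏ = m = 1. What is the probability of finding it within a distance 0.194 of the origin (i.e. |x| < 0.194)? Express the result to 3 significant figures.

The normalised bound state is ψ = √κ e^{−κ|x|} with κ = mλ/ℏ² = 7.720.
P(|x| < d) = ∫_{−d}^{d} κ e^{−2κ|x|} dx = 1 − e^{−2κd} = 1 − e^{−2.995} = 0.9500.

P = 0.950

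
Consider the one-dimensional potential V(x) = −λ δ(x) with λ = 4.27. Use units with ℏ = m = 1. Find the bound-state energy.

E = -9.12

For x ≠ 0 the bound state is ψ ∝ e^{−κ|x|}; integrating the TISE across the delta gives the cusp condition 2κ = 2mλ/ℏ², so κ = 4.270.
Then E = −ℏ²κ²/(2m) = −mλ²/(2ℏ²) = -9.116.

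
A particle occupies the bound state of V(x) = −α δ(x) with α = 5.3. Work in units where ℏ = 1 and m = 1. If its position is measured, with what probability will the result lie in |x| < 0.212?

P = 0.894

The normalised bound state is ψ = √κ e^{−κ|x|} with κ = mα/ℏ² = 5.300.
P(|x| < d) = ∫_{−d}^{d} κ e^{−2κ|x|} dx = 1 − e^{−2κd} = 1 − e^{−2.247} = 0.8943.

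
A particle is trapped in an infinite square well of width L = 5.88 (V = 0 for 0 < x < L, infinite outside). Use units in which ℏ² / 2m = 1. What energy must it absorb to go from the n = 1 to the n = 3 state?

E_n = n²π²ℏ²/(2mL²), so ΔE = (3² − 1²) π²ℏ²/(2mL²).
ΔE = 8 × π² / (2 × 0.5 × 5.88²) = 2.284.

ΔE = 2.28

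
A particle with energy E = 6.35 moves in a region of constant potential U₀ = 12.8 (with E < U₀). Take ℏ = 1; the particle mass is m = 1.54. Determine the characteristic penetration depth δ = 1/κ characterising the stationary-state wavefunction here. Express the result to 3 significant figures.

Since E < U₀ the TISE in this region is ψ'' = κ²ψ with κ = √(2m(U₀ − E))/ℏ.
κ = √(2 × 1.54 × 6.45) = 4.457. The penetration depth is δ = 1/κ = 0.224.

δ = 0.224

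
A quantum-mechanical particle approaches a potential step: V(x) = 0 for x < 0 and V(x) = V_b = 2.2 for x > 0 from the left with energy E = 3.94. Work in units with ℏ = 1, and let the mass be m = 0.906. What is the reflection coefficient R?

R = 0.0406

On each side the TISE gives plane waves with k = √(2m(E − V))/ℏ: k₁ = √(2·0.906·3.94) = 2.672, k₂ = √(2·0.906·1.74) = 1.776.
Matching ψ and ψ′ at x = 0 gives r = (k₁ − k₂)/(k₁ + k₂), so R = r² = 0.04061 and T = 1 − R = 0.9594.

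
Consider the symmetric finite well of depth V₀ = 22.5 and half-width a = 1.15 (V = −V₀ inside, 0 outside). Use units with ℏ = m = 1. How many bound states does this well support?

The dimensionless depth is z₀ = a√(2mV₀)/ℏ = 1.15 × √(45.00) = 7.714.
A new bound state (alternating even/odd) appears each time z₀ passes a multiple of π/2, so N = ⌊2z₀/π⌋ + 1 = ⌊4.911⌋ + 1 = 5.

N = 5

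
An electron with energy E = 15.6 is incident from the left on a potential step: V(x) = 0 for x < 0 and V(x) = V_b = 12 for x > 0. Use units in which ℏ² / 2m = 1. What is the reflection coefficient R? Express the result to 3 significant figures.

R = 0.123

On each side the TISE gives plane waves with k = √(2m(E − V))/ℏ: k₁ = √(2·½·15.6) = 3.950, k₂ = √(2·½·3.6) = 1.897.
Continuity of ψ and ψ′ at the step yields the reflection amplitude r = (k₁ − k₂)/(k₁ + k₂) = 0.3510; thus R = |r|² = 0.1232, T = 0.8768.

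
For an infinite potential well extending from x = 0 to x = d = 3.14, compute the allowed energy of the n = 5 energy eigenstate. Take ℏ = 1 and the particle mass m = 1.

E = 12.5

Requiring ψ(0) = ψ(d) = 0 quantises k = nπ/d, hence E_n = ℏ²k²/2m = n²π²ℏ²/(2md²).
E_5 = 5² × π² / (2 × 1 × 3.14²) = 12.51.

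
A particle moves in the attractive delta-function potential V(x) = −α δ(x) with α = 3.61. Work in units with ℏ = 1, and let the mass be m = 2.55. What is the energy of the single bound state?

E = -16.6

For x ≠ 0 the bound state is ψ ∝ e^{−κ|x|}; integrating the TISE across the delta gives the cusp condition 2κ = 2mα/ℏ², so κ = 9.206.
Then E = −ℏ²κ²/(2m) = −mα²/(2ℏ²) = -16.62.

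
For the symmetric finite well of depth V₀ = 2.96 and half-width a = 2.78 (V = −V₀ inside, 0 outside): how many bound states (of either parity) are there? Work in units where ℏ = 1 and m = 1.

The dimensionless depth is z₀ = a√(2mV₀)/ℏ = 2.78 × √(5.920) = 6.764.
A new bound state (alternating even/odd) appears each time z₀ passes a multiple of π/2, so N = ⌊2z₀/π⌋ + 1 = ⌊4.306⌋ + 1 = 5.

N = 5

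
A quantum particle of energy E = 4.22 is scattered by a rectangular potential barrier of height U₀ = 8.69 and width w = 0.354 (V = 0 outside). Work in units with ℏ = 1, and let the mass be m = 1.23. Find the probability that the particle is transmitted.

E < U₀: inside the barrier ψ ∝ e^{±κx} with κ = √(2m(U₀ − E))/ℏ = 3.316.
κw = 1.174, sinh(κw) = 1.463.
Matching ψ, ψ′ at both faces gives T = [1 + U₀² sinh²(κw) / (4E(U₀ − E))]⁻¹ = 1/3.141 = 0.318.

T = 0.318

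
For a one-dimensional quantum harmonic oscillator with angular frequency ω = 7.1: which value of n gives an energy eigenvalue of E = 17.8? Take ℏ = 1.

n = 2

E_n = ℏω(n + ½) ⇒ n = E/(ℏω) − ½ = 17.8/7.1 − 0.5 = 2.007 → n = 2.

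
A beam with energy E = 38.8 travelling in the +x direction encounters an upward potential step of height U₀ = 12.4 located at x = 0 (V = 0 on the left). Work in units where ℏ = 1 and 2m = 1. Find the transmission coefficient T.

The wavenumbers are k₁ = √(2mE)/ℏ = 6.229 on the left and k₂ = √(2m(E − U₀))/ℏ = 5.138 on the right.
Matching ψ and ψ′ at x = 0 gives r = (k₁ − k₂)/(k₁ + k₂), so R = r² = 0.009210 and T = 1 − R = 0.9908.

T = 0.991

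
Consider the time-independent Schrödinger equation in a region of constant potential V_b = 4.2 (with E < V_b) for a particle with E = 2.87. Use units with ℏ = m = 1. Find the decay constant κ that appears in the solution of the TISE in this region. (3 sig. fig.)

κ = 1.63

Since E < V_b the TISE in this region is ψ'' = κ²ψ with κ = √(2m(V_b − E))/ℏ.
κ = √(2 × 1 × 1.33) = 1.631.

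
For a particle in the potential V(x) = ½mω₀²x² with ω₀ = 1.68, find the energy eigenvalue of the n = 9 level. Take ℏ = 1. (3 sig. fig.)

The oscillator eigenvalues are E_n = ℏω₀(n + ½), so E_9 = 1.68 × 9.5 = 15.96.

E = 16.0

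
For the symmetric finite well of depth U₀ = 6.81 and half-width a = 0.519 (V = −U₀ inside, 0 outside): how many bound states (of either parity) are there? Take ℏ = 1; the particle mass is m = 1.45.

The dimensionless depth is z₀ = a√(2mU₀)/ℏ = 0.519 × √(19.75) = 2.306.
A new bound state (alternating even/odd) appears each time z₀ passes a multiple of π/2, so N = ⌊2z₀/π⌋ + 1 = ⌊1.468⌋ + 1 = 2.

N = 2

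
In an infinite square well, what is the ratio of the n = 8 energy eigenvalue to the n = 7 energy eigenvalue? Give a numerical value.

1.30612

E_n = n²π²ℏ²/(2mL²) so the ratio is n₂²/n₁² = 64/49 = 1.30612.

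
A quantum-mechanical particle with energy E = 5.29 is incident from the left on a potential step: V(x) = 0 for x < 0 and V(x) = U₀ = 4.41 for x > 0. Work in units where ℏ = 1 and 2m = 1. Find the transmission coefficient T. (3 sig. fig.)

T = 0.823

On each side the TISE gives plane waves with k = √(2m(E − V))/ℏ: k₁ = √(2·½·5.29) = 2.300, k₂ = √(2·½·0.88) = 0.9381.
Continuity of ψ and ψ′ at the step yields the reflection amplitude r = (k₁ − k₂)/(k₁ + k₂) = 0.4206; thus R = |r|² = 0.1769, T = 0.8231.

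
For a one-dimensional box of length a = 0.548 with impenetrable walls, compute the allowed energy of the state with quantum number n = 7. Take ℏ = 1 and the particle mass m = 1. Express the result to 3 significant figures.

The infinite-well eigenfunctions ψ_n = √(2/a) sin(nπx/a) vanish at both walls, giving E_n = n²π²ℏ²/(2ma²).
E_7 = 7² × π² / (2 × 1 × 0.548²) = 805.2.

E = 805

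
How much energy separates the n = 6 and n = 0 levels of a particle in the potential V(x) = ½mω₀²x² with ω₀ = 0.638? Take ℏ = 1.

E_n = ℏω₀(n + ½), so ΔE = (6 − 0) ℏω₀ = 6 × 0.638 = 3.828.

ΔE = 3.83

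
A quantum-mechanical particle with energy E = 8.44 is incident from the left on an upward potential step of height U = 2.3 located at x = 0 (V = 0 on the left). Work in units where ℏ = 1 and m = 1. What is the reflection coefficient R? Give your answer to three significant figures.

R = 0.00630

The wavenumbers are k₁ = √(2mE)/ℏ = 4.109 on the left and k₂ = √(2m(E − U))/ℏ = 3.504 on the right.
Matching ψ and ψ′ at x = 0 gives r = (k₁ − k₂)/(k₁ + k₂), so R = r² = 0.006300 and T = 1 − R = 0.9937.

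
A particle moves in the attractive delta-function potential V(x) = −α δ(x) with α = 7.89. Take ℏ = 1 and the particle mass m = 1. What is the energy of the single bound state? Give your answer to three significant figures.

For x ≠ 0 the bound state is ψ ∝ e^{−κ|x|}; integrating the TISE across the delta gives the cusp condition 2κ = 2mα/ℏ², so κ = 7.890.
Then E = −ℏ²κ²/(2m) = −mα²/(2ℏ²) = -31.13.

E = -31.1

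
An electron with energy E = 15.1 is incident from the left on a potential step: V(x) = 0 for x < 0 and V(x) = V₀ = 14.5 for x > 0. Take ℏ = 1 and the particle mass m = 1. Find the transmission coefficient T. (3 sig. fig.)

T = 0.554

The wavenumbers are k₁ = √(2mE)/ℏ = 5.495 on the left and k₂ = √(2m(E − V₀))/ℏ = 1.095 on the right.
Continuity of ψ and ψ′ at the step yields the reflection amplitude r = (k₁ − k₂)/(k₁ + k₂) = 0.6676; thus R = |r|² = 0.4457, T = 0.5543.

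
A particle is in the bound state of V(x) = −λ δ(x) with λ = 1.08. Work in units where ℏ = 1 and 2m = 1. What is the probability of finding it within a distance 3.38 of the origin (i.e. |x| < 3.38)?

The normalised bound state is ψ = √κ e^{−κ|x|} with κ = mλ/ℏ² = 0.5400.
P(|x| < d) = ∫_{−d}^{d} κ e^{−2κ|x|} dx = 1 − e^{−2κd} = 1 − e^{−3.650} = 0.9740.

P = 0.974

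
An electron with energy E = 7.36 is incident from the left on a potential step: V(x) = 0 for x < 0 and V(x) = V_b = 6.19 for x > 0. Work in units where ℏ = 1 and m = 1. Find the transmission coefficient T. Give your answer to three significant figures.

The wavenumbers are k₁ = √(2mE)/ℏ = 3.837 on the left and k₂ = √(2m(E − V_b))/ℏ = 1.530 on the right.
Continuity of ψ and ψ′ at the step yields the reflection amplitude r = (k₁ − k₂)/(k₁ + k₂) = 0.4299; thus R = |r|² = 0.1848, T = 0.8152.

T = 0.815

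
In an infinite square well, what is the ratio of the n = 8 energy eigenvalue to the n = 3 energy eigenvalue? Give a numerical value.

7.11111

E_n = n²π²ℏ²/(2mL²) so the ratio is n₂²/n₁² = 64/9 = 7.11111.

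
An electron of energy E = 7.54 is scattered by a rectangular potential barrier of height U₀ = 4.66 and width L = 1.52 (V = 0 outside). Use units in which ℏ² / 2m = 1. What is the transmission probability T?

E > U₀: inside the barrier k₂ = √(2m(E − U₀))/ℏ = 1.697, k₂L = 2.580.
Matching at both interfaces gives T⁻¹ = 1 + U₀² sin²(k₂L) / [4E(E − U₀)] = 1.071, hence T = 0.934.

T = 0.934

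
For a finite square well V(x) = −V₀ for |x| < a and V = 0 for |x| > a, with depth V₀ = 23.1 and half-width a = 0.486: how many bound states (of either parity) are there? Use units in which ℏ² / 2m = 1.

Define the well-strength parameter z₀ = (a/ℏ)√(2mV₀) = 0.486 × √(2·0.5·23.1) = 2.336.
A new bound state (alternating even/odd) appears each time z₀ passes a multiple of π/2, so N = ⌊2z₀/π⌋ + 1 = ⌊1.487⌋ + 1 = 2.

N = 2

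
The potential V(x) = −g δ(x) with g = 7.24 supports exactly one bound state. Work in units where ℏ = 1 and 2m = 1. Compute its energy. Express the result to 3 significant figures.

The bound state is ψ(x) = √κ e^{−κ|x|}. The derivative jump ψ'(0⁺) − ψ'(0⁻) = −(2mg/ℏ²)ψ(0) fixes κ = mg/ℏ² = 3.620.
Then E = −ℏ²κ²/(2m) = −mg²/(2ℏ²) = -13.10.

E = -13.1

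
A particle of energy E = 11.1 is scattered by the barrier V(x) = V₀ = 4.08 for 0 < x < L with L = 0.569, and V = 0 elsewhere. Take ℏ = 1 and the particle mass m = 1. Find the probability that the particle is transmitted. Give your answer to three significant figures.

T = 0.963

Above the barrier the interior wavenumber is k₂ = √(2m(E − V₀))/ℏ = 3.747, giving phase k₂L = 2.132.
Matching at both interfaces gives T⁻¹ = 1 + V₀² sin²(k₂L) / [4E(E − V₀)] = 1.038, hence T = 0.963.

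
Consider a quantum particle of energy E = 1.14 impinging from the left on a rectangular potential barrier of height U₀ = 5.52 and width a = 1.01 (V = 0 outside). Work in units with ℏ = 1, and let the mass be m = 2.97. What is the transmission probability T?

Since E < U₀ the interior solution is evanescent with decay constant κ = √(2m(U₀ − E))/ℏ = 5.101.
κa = 5.152, sinh(κa) = 86.36.
The exact tunnelling result is T⁻¹ = 1 + U₀² sinh²(κa) / [4E(U₀ − E)] = 11380, so T = 0.0000879.

T = 0.0000879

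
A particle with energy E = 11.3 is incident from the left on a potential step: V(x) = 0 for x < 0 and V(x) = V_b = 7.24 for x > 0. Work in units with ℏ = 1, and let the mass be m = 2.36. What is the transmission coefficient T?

The wavenumbers are k₁ = √(2mE)/ℏ = 7.303 on the left and k₂ = √(2m(E − V_b))/ℏ = 4.378 on the right.
Matching ψ and ψ′ at x = 0 gives r = (k₁ − k₂)/(k₁ + k₂), so R = r² = 0.06273 and T = 1 − R = 0.9373.

T = 0.937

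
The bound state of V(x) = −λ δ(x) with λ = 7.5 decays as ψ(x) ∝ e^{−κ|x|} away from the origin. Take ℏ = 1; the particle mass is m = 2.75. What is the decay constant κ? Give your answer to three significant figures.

Integrate −(ℏ²/2m)ψ'' − λδ(x)ψ = Eψ from −ε to +ε: the ψ'' term gives ψ'(0⁺) − ψ'(0⁻) and the δ term gives −(2mλ/ℏ²)ψ(0).
With ψ ∝ e^{−κ|x|} this yields −2κ = −2mλ/ℏ², so κ = mλ/ℏ² = 20.63.

κ = 20.6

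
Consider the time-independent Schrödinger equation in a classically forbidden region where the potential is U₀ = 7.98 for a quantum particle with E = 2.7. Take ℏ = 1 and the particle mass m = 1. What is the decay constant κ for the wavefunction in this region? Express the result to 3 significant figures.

Since E < U₀ the TISE in this region is ψ'' = κ²ψ with κ = √(2m(U₀ − E))/ℏ.
κ = √(2 × 1 × 5.28) = 3.250.

κ = 3.25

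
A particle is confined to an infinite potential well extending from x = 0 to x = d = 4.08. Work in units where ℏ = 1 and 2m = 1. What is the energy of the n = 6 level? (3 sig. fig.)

E = 21.3

Requiring ψ(0) = ψ(d) = 0 quantises k = nπ/d, hence E_n = ℏ²k²/2m = n²π²ℏ²/(2md²).
E_6 = 6² × π² / (2 × 0.5 × 4.08²) = 21.34.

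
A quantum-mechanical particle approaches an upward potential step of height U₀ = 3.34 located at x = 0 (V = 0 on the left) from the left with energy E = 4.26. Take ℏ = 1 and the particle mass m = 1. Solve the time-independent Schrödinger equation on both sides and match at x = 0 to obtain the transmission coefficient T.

T = 0.866

The wavenumbers are k₁ = √(2mE)/ℏ = 2.919 on the left and k₂ = √(2m(E − U₀))/ℏ = 1.356 on the right.
Matching ψ and ψ′ at x = 0 gives r = (k₁ − k₂)/(k₁ + k₂), so R = r² = 0.1336 and T = 1 − R = 0.8664.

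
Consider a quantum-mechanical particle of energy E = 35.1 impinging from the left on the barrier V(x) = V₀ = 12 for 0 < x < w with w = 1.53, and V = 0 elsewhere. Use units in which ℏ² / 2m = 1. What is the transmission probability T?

Above the barrier the interior wavenumber is k₂ = √(2m(E − V₀))/ℏ = 4.806, giving phase k₂w = 7.354.
Matching at both interfaces gives T⁻¹ = 1 + V₀² sin²(k₂w) / [4E(E − V₀)] = 1.034, hence T = 0.967.

T = 0.967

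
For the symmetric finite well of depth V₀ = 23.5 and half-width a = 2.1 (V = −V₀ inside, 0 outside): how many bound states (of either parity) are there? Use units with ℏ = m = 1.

N = 10

Define the well-strength parameter z₀ = (a/ℏ)√(2mV₀) = 2.1 × √(2·1·23.5) = 14.40.
A new bound state (alternating even/odd) appears each time z₀ passes a multiple of π/2, so N = ⌊2z₀/π⌋ + 1 = ⌊9.165⌋ + 1 = 10.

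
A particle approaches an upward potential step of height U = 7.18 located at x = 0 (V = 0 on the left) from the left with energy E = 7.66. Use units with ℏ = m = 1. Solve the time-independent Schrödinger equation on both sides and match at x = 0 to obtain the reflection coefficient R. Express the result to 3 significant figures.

The wavenumbers are k₁ = √(2mE)/ℏ = 3.914 on the left and k₂ = √(2m(E − U))/ℏ = 0.9798 on the right.
Matching ψ and ψ′ at x = 0 gives r = (k₁ − k₂)/(k₁ + k₂), so R = r² = 0.3595 and T = 1 − R = 0.6405.

R = 0.359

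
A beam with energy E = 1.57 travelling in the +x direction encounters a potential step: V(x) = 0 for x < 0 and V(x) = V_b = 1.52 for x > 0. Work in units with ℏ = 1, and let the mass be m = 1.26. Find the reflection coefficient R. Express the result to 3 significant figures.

R = 0.486

On each side the TISE gives plane waves with k = √(2m(E − V))/ℏ: k₁ = √(2·1.26·1.57) = 1.989, k₂ = √(2·1.26·0.05) = 0.3550.
Matching ψ and ψ′ at x = 0 gives r = (k₁ − k₂)/(k₁ + k₂), so R = r² = 0.4860 and T = 1 − R = 0.5140.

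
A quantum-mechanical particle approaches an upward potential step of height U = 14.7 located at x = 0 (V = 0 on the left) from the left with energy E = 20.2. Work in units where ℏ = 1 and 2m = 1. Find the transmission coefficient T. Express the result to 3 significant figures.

The wavenumbers are k₁ = √(2mE)/ℏ = 4.494 on the left and k₂ = √(2m(E − U))/ℏ = 2.345 on the right.
Matching ψ and ψ′ at x = 0 gives r = (k₁ − k₂)/(k₁ + k₂), so R = r² = 0.09874 and T = 1 − R = 0.9013.

T = 0.901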